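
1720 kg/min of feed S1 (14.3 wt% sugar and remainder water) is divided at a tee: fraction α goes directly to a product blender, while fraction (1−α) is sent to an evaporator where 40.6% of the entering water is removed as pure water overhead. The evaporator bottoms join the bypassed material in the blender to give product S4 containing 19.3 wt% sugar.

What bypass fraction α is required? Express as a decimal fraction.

0.255

All 1720×0.143 = 245.96 kg/min of sugar reaches S4, so S4 = 245.96/0.193 = 1274.4 kg/min and vapour = 445.6 kg/min.
The evaporator receives (1−α)·1720 of feed at 0.857 water and removes 0.406 of that water:
0.406×0.857×(1−α)×1720 = 445.6
(1−α) = 445.6/598.46 = 0.7446;  α = 0.2554.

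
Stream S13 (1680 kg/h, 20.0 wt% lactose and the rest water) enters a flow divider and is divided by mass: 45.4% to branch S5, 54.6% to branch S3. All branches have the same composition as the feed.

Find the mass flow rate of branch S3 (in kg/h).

Branch S3 flow = 0.546×1680 = 917.28 kg/h.

917.3 kg/h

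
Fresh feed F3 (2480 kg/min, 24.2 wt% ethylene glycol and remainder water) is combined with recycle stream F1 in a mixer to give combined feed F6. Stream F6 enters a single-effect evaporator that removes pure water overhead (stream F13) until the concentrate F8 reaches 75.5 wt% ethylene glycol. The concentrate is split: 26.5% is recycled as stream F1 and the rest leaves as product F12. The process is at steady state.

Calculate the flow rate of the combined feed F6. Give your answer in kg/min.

2767 kg/min

Overall ethylene glycol balance (none leaves overhead): ethylene glycol in fresh feed = ethylene glycol in product, i.e. 2480×0.242 = (1−0.265)·F8·0.755.
F8 = 600.16/(0.755×0.735) = 1081.5 kg/min.
Recycle F1 = 0.265×1081.5 = 286.6 kg/min.
Combined feed F6 = 2480 + 286.6 = 2766.6 kg/min.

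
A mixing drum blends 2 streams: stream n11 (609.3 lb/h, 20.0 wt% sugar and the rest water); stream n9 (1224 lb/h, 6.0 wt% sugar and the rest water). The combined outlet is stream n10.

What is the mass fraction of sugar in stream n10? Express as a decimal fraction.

Total flow out = 609.3 + 1224 = 1833.3 lb/h.
sugar in = 609.3×0.200 + 1224×0.060 = 195.3 lb/h.
sugar mass fraction in n10 = 195.3/1833.3 = 0.1065.

0.1065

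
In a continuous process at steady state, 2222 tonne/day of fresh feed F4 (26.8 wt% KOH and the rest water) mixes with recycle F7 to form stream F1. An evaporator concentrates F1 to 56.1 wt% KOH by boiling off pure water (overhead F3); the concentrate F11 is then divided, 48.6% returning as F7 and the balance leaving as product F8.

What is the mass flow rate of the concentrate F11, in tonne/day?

Overall KOH balance (none leaves overhead): KOH in fresh feed = KOH in product, i.e. 2222×0.268 = (1−0.486)·F11·0.561.
F11 = 595.5/(0.561×0.514) = 2065.2 tonne/day.

2065 tonne/day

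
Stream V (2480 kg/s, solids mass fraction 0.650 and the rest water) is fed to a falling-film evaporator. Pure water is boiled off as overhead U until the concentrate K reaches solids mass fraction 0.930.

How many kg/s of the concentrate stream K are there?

1733 kg/s

solids is conserved: 2480×0.650 = 1612 kg/s all reports to the concentrate.
Concentrate = 1612/(target fraction) = 1733.3 kg/s.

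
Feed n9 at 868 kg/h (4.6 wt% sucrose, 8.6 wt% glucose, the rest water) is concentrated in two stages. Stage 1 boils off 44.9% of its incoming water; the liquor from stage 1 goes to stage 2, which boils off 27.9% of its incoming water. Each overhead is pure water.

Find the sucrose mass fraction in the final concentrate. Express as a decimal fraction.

0.0965

water in feed = 868×0.868 = 753.42 kg/h.
After stage 1: water left = (1−0.449)×753.42 = 415.14; stream total = 529.71 kg/h.
After stage 2: water left = (1−0.279)×415.14 = 299.31; final concentrate = 413.89 kg/h.
sucrose fraction = 39.928/413.89 = 0.0965.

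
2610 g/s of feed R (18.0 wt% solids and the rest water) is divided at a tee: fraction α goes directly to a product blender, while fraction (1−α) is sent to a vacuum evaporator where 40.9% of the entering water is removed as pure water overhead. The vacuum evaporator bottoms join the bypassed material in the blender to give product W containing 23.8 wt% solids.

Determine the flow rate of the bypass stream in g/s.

All 2610×0.180 = 469.8 g/s of solids reaches W, so W = 469.8/0.238 = 1973.9 g/s and vapour = 636.05 g/s.
The evaporator receives (1−α)·2610 of feed at 0.820 water and removes 0.409 of that water:
0.409×0.820×(1−α)×2610 = 636.05
(1−α) = 636.05/875.34 = 0.7266;  α = 0.2734.
Bypass flow = 0.2734×2610 = 713.49 g/s.

713.5 g/s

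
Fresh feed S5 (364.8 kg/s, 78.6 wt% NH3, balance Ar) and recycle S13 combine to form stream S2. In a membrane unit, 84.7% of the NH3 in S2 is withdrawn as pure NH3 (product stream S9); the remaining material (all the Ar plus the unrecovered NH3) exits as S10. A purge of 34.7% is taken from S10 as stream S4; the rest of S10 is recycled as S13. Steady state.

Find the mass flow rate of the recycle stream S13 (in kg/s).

178.7 kg/s

Ar enters only via S5 and leaves only via the purge: 364.8×0.214 = 0.347×(Ar in S10), and the membrane unit passes all Ar, so Ar in S2 = Ar in S10 = 224.98 kg/s.
NH3 in S2: m_A = 364.8×0.786 + (1−0.347)·(1−0.847)·m_A, so m_A = 286.73/0.9001 = 318.56 kg/s.
S10 = (1−0.847)×318.56 + 224.98 = 273.72 kg/s.
Recycle S13 = (1−0.347)×273.72 = 178.74 kg/s.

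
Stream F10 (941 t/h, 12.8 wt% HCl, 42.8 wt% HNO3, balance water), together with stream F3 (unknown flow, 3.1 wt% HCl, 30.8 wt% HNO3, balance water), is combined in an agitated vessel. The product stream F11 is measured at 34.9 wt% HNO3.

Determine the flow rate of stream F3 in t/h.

Let F3 be the unknown flow. Total out = 941 + F3.
HNO3 balance: 402.75 + 0.308·F3 = 0.349·(941 + F3)
(0.308 − 0.349)·F3 = 0.349×941 − 402.75 = -74.339
F3 = -74.339 / -0.041 = 1813.1 t/h

1813 t/h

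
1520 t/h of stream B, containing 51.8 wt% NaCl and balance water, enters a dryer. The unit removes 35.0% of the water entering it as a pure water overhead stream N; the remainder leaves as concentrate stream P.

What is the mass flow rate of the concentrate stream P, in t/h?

water entering = 1520×0.482 = 732.64 t/h; overhead removed = 0.350×732.64 = 256.42 t/h.
Concentrate = 1520 − 256.42 = 1263.6 t/h.

1264 t/h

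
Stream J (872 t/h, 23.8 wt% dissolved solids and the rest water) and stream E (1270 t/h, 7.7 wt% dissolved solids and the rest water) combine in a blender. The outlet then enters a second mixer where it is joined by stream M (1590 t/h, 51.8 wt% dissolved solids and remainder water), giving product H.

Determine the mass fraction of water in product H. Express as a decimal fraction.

0.6975

Overall, product flow = 3732 t/h.
water in = 872×0.762 + 1270×0.923 + 1590×0.482 = 2603.1 t/h.
water fraction in H = 0.6975.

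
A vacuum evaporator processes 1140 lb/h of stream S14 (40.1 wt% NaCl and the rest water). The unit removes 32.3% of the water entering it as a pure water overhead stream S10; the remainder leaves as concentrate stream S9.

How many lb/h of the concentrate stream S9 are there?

water entering = 1140×0.599 = 682.86 lb/h; overhead removed = 0.323×682.86 = 220.56 lb/h.
Concentrate = 1140 − 220.56 = 919.44 lb/h.

919.4 lb/h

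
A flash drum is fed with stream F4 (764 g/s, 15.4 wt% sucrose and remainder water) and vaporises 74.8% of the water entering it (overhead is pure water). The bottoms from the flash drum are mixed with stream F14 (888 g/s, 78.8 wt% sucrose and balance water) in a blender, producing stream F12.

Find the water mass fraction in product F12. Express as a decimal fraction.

Vapour removed = 0.748×0.846×764 = 483.47 g/s; concentrate = 280.53 g/s.
water reaching the mixer = 162.88 (from concentrate) + 888×0.212 = 351.13 g/s.
Product flow = 280.53 + 888 = 1168.5 g/s; water fraction = 0.300.

0.300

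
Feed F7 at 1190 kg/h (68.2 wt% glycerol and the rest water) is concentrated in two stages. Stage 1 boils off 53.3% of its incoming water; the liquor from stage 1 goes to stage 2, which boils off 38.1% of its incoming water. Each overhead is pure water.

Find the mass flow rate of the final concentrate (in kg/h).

921 kg/h

water in feed = 1190×0.318 = 378.42 kg/h.
After stage 1: water left = (1−0.533)×378.42 = 176.72; stream total = 988.3 kg/h.
After stage 2: water left = (1−0.381)×176.72 = 109.39; final concentrate = 920.97 kg/h.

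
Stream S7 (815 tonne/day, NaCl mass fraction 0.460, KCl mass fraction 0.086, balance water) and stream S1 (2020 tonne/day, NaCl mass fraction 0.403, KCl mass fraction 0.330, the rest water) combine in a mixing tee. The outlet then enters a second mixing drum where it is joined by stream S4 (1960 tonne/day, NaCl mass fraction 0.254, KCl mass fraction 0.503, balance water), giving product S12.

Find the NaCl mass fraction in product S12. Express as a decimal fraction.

0.352

Overall, product flow = 4795 tonne/day.
NaCl in = 815×0.460 + 2020×0.403 + 1960×0.254 = 1686.8 tonne/day.
NaCl fraction in S12 = 0.352.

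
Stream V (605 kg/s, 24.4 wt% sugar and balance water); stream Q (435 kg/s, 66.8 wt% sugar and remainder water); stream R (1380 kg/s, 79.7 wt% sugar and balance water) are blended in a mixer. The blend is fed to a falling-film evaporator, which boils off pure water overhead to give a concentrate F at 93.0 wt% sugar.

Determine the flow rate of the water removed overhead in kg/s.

sugar entering = 605×0.244 + 435×0.668 + 1380×0.797 = 1538.1 kg/s.
All sugar reports to F, so F = 1538.1/0.930 = 1653.8 kg/s.
Total feed = 2420 kg/s; overhead = 2420 − 1653.8 = 766.17 kg/s.

766.2 kg/s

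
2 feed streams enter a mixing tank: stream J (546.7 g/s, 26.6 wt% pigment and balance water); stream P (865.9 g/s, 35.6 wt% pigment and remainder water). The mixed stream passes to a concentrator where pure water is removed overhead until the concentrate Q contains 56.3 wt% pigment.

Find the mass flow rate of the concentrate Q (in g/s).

805.8 g/s

pigment entering = 546.7×0.266 + 865.9×0.356 = 453.68 g/s.
All pigment reports to Q, so Q = 453.68/0.563 = 805.83 g/s.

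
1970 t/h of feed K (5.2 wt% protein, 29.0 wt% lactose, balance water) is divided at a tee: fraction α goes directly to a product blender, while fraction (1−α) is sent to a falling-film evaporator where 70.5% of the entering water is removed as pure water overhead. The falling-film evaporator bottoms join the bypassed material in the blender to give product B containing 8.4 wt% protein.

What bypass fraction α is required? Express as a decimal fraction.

All 1970×0.052 = 102.44 t/h of protein reaches B, so B = 102.44/0.084 = 1219.5 t/h and vapour = 750.48 t/h.
The evaporator receives (1−α)·1970 of feed at 0.658 water and removes 0.705 of that water:
0.705×0.658×(1−α)×1970 = 750.48
(1−α) = 750.48/913.86 = 0.8212;  α = 0.1788.

0.179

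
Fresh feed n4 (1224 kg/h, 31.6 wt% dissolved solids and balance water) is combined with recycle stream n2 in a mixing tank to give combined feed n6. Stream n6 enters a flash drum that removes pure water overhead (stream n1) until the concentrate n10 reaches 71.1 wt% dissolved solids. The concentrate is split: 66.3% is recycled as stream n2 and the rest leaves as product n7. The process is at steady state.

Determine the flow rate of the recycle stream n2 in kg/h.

1070 kg/h

Overall dissolved solids balance (none leaves overhead): dissolved solids in fresh feed = dissolved solids in product, i.e. 1224×0.316 = (1−0.663)·n10·0.711.
n10 = 386.78/(0.711×0.337) = 1614.2 kg/h.
Recycle n2 = 0.663×1614.2 = 1070.2 kg/h.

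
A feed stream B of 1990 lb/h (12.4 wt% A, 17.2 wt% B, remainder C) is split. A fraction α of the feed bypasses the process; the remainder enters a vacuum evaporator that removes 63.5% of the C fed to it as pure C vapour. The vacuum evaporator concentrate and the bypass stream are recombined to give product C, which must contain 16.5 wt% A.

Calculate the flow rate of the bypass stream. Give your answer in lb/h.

All 1990×0.124 = 246.76 lb/h of A reaches C, so C = 246.76/0.165 = 1495.5 lb/h and vapour = 494.48 lb/h.
The evaporator receives (1−α)·1990 of feed at 0.704 C and removes 0.635 of that C:
0.635×0.704×(1−α)×1990 = 494.48
(1−α) = 494.48/889.61 = 0.5558;  α = 0.4442.
Bypass flow = 0.4442×1990 = 883.87 lb/h.

883.9 lb/h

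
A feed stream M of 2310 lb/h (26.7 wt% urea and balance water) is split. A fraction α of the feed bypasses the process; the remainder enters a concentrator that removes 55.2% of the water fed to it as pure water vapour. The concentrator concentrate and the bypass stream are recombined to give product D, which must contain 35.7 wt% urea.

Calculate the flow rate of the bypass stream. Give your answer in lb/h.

870.7 lb/h

All 2310×0.267 = 616.77 lb/h of urea reaches D, so D = 616.77/0.357 = 1727.6 lb/h and vapour = 582.35 lb/h.
The evaporator receives (1−α)·2310 of feed at 0.733 water and removes 0.552 of that water:
0.552×0.733×(1−α)×2310 = 582.35
(1−α) = 582.35/934.66 = 0.6231;  α = 0.3769.
Bypass flow = 0.3769×2310 = 870.73 lb/h.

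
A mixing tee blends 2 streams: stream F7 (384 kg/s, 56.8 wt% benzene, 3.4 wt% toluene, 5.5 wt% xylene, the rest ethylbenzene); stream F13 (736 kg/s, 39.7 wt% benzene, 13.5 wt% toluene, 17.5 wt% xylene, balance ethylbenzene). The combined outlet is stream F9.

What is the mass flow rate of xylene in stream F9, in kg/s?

149.9 kg/s

xylene out = xylene in = 384×0.055 + 736×0.175 = 149.92 kg/s.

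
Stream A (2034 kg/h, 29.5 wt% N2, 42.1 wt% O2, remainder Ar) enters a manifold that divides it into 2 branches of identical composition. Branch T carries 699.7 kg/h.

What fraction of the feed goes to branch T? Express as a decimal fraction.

Fraction to T = 699.7/2034 = 0.3440.

0.344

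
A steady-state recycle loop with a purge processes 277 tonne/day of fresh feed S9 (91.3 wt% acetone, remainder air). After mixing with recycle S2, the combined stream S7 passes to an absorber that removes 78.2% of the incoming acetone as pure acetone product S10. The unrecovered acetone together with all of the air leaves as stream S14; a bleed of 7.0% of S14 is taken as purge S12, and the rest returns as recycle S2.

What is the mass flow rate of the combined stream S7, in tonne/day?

air enters only via S9 and leaves only via the purge: 277×0.087 = 0.070×(air in S14), and the absorber passes all air, so air in S7 = air in S14 = 344.27 tonne/day.
acetone in S7: m_A = 277×0.913 + (1−0.070)·(1−0.782)·m_A, so m_A = 252.9/0.7973 = 317.21 tonne/day.
S7 = 317.21 + 344.27 = 661.48 tonne/day.

661.5 tonne/day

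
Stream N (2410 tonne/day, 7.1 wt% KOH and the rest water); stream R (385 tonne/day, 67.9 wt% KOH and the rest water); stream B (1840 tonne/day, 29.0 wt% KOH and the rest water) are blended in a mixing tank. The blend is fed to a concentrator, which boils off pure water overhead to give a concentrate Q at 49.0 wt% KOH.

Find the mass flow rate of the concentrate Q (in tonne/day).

1972 tonne/day

KOH entering = 2410×0.071 + 385×0.679 + 1840×0.290 = 966.12 tonne/day.
All KOH reports to Q, so Q = 966.12/0.490 = 1971.7 tonne/day.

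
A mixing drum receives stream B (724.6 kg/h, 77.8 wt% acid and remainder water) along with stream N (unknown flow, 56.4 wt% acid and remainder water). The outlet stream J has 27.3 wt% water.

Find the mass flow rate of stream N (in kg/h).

Let N be the unknown flow. Total out = 724.6 + N.
water balance: 160.86 + 0.436·N = 0.273·(724.6 + N)
(0.436 − 0.273)·N = 0.273×724.6 − 160.86 = 36.955
N = 36.955 / 0.163 = 226.72 kg/h

226.7 kg/h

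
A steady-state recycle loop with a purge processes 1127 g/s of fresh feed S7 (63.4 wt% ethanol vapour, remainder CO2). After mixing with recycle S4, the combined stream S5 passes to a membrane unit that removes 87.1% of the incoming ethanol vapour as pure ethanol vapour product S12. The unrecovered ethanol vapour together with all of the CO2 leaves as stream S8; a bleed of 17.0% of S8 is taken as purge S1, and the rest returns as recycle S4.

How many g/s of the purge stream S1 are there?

CO2 enters only via S7 and leaves only via the purge: 1127×0.366 = 0.170×(CO2 in S8), and the membrane unit passes all CO2, so CO2 in S5 = CO2 in S8 = 2426.4 g/s.
ethanol vapour in S5: m_A = 1127×0.634 + (1−0.170)·(1−0.871)·m_A, so m_A = 714.52/0.8929 = 800.19 g/s.
S8 = (1−0.871)×800.19 + 2426.4 = 2529.6 g/s.
Purge S1 = 0.170×2529.6 = 430.03 g/s.

430 g/s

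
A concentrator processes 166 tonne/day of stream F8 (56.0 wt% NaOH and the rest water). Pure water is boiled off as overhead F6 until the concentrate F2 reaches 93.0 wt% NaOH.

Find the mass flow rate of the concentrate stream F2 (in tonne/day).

99.96 tonne/day

NaOH is conserved: 166×0.560 = 92.96 tonne/day all reports to the concentrate.
Concentrate = 92.96/(target fraction) = 99.957 tonne/day.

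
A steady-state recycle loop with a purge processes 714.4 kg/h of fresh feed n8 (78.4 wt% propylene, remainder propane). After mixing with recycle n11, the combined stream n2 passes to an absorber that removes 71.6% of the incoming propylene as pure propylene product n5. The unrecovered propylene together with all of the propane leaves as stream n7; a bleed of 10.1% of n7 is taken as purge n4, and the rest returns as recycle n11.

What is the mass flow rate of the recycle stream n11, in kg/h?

1566 kg/h

propane enters only via n8 and leaves only via the purge: 714.4×0.216 = 0.101×(propane in n7), and the absorber passes all propane, so propane in n2 = propane in n7 = 1527.8 kg/h.
propylene in n2: m_A = 714.4×0.784 + (1−0.101)·(1−0.716)·m_A, so m_A = 560.09/0.7447 = 752.12 kg/h.
n7 = (1−0.716)×752.12 + 1527.8 = 1741.4 kg/h.
Recycle n11 = (1−0.101)×1741.4 = 1565.5 kg/h.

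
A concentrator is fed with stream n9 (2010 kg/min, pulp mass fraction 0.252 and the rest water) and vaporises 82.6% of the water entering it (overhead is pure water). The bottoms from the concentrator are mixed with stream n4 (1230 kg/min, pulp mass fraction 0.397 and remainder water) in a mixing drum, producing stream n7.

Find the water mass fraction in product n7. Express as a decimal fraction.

0.502

Vapour removed = 0.826×0.748×2010 = 1241.9 kg/min; concentrate = 768.13 kg/min.
water reaching the mixer = 261.61 (from concentrate) + 1230×0.603 = 1003.3 kg/min.
Product flow = 768.13 + 1230 = 1998.1 kg/min; water fraction = 0.502.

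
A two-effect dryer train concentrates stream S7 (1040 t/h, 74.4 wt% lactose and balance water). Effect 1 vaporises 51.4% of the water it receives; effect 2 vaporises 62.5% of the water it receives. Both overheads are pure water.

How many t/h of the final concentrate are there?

water in feed = 1040×0.256 = 266.24 t/h.
After stage 1: water left = (1−0.514)×266.24 = 129.39; stream total = 903.15 t/h.
After stage 2: water left = (1−0.625)×129.39 = 48.522; final concentrate = 822.28 t/h.

822.3 t/h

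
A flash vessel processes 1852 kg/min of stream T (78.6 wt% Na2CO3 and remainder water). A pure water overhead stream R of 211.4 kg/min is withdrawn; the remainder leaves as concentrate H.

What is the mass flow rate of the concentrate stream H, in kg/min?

1641 kg/min

Concentrate = 1852 − 211.4 = 1640.6 kg/min.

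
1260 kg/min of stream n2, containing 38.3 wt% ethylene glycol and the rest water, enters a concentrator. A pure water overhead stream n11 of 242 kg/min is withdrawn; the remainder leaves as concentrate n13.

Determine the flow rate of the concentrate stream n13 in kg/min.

1018 kg/min

Concentrate = 1260 − 242 = 1018 kg/min.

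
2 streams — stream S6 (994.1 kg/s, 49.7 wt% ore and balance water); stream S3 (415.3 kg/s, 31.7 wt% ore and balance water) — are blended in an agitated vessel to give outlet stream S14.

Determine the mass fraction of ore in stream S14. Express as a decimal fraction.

Total flow out = 994.1 + 415.3 = 1409.4 kg/s.
ore in = 994.1×0.497 + 415.3×0.317 = 625.72 kg/s.
ore mass fraction in S14 = 625.72/1409.4 = 0.4440.

0.4440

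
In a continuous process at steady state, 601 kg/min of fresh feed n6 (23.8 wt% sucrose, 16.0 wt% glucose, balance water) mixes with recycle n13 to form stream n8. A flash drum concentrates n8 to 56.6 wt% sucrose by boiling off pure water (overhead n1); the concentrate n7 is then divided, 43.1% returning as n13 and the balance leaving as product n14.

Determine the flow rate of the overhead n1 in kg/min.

348.3 kg/min

Overall sucrose balance (none leaves overhead): sucrose in fresh feed = sucrose in product, i.e. 601×0.238 = (1−0.431)·n7·0.566.
n7 = 143.04/(0.566×0.569) = 444.14 kg/min.
Recycle n13 = 0.431×444.14 = 191.43 kg/min.
Combined feed n8 = 601 + 191.43 = 792.43 kg/min.
Overhead n1 = n8 − n7 = 792.43 − 444.14 = 348.28 kg/min.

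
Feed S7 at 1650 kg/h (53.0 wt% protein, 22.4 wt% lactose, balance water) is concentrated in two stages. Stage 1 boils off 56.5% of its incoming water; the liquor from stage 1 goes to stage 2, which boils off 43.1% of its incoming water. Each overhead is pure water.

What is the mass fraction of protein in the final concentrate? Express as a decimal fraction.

0.6504

water in feed = 1650×0.246 = 405.9 kg/h.
After stage 1: water left = (1−0.565)×405.9 = 176.57; stream total = 1420.7 kg/h.
After stage 2: water left = (1−0.431)×176.57 = 100.47; final concentrate = 1344.6 kg/h.
protein fraction = 874.5/1344.6 = 0.6504.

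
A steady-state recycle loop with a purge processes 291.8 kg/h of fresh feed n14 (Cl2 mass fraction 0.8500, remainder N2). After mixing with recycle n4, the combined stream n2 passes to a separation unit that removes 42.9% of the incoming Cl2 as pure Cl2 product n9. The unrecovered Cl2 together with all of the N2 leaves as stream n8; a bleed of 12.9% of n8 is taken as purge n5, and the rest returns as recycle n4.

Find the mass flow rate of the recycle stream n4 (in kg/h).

540.9 kg/h

N2 enters only via n14 and leaves only via the purge: 291.8×0.150 = 0.129×(N2 in n8), and the separation unit passes all N2, so N2 in n2 = N2 in n8 = 339.3 kg/h.
Cl2 in n2: m_A = 291.8×0.850 + (1−0.129)·(1−0.429)·m_A, so m_A = 248.03/0.5027 = 493.44 kg/h.
n8 = (1−0.429)×493.44 + 339.3 = 621.05 kg/h.
Recycle n4 = (1−0.129)×621.05 = 540.94 kg/h.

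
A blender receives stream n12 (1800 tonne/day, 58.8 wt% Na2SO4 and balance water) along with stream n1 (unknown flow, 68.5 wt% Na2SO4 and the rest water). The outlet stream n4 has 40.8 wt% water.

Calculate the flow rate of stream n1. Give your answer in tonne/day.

Let n1 be the unknown flow. Total out = 1800 + n1.
water balance: 741.6 + 0.315·n1 = 0.408·(1800 + n1)
(0.315 − 0.408)·n1 = 0.408×1800 − 741.6 = -7.2
n1 = -7.2 / -0.093 = 77.419 tonne/day

77.42 tonne/day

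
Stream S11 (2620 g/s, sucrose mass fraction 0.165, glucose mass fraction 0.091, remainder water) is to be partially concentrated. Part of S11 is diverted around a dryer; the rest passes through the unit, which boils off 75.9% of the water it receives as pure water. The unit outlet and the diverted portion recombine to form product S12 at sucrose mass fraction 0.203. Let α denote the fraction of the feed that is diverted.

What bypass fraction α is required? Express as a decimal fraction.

0.669

All 2620×0.165 = 432.3 g/s of sucrose reaches S12, so S12 = 432.3/0.203 = 2129.6 g/s and vapour = 490.44 g/s.
The evaporator receives (1−α)·2620 of feed at 0.744 water and removes 0.759 of that water:
0.759×0.744×(1−α)×2620 = 490.44
(1−α) = 490.44/1479.5 = 0.3315;  α = 0.6685.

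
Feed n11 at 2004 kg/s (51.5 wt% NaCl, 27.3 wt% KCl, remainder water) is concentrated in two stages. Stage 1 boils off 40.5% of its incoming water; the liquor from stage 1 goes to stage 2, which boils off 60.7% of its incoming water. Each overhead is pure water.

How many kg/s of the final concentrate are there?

water in feed = 2004×0.212 = 424.85 kg/s.
After stage 1: water left = (1−0.405)×424.85 = 252.78; stream total = 1831.9 kg/s.
After stage 2: water left = (1−0.607)×252.78 = 99.344; final concentrate = 1678.5 kg/s.

1678 kg/s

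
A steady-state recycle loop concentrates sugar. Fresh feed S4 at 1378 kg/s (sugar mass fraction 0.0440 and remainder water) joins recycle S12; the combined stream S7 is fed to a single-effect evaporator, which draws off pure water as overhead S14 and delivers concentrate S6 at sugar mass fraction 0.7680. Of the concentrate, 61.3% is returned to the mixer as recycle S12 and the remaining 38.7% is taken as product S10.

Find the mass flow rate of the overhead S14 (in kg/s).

1299 kg/s

Overall sugar balance (none leaves overhead): sugar in fresh feed = sugar in product, i.e. 1378×0.044 = (1−0.613)·S6·0.768.
S6 = 60.632/(0.768×0.387) = 204 kg/s.
Recycle S12 = 0.613×204 = 125.05 kg/s.
Combined feed S7 = 1378 + 125.05 = 1503.1 kg/s.
Overhead S14 = S7 − S6 = 1503.1 − 204 = 1299.1 kg/s.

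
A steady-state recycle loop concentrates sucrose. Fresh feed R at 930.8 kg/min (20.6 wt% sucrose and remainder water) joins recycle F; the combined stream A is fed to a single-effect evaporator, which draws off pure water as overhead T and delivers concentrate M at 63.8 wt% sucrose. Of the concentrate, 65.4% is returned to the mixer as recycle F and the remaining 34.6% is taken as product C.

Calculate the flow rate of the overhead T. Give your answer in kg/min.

Overall sucrose balance (none leaves overhead): sucrose in fresh feed = sucrose in product, i.e. 930.8×0.206 = (1−0.654)·M·0.638.
M = 191.74/(0.638×0.346) = 868.61 kg/min.
Recycle F = 0.654×868.61 = 568.07 kg/min.
Combined feed A = 930.8 + 568.07 = 1498.9 kg/min.
Overhead T = A − M = 1498.9 − 868.61 = 630.26 kg/min.

630.3 kg/min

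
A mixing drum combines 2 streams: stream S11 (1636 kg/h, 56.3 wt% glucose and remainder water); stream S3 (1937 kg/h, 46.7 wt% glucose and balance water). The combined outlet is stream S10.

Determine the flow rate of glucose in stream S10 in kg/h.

1826 kg/h

glucose out = glucose in = 1636×0.563 + 1937×0.467 = 1825.6 kg/h.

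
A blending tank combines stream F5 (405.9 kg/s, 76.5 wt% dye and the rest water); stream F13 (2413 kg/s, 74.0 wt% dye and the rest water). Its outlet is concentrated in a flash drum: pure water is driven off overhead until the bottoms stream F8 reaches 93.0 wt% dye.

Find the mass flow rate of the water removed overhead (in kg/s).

dye entering = 405.9×0.765 + 2413×0.740 = 2096.1 kg/s.
All dye reports to F8, so F8 = 2096.1/0.930 = 2253.9 kg/s.
Total feed = 2818.9 kg/s; overhead = 2818.9 − 2253.9 = 564.99 kg/s.

565 kg/s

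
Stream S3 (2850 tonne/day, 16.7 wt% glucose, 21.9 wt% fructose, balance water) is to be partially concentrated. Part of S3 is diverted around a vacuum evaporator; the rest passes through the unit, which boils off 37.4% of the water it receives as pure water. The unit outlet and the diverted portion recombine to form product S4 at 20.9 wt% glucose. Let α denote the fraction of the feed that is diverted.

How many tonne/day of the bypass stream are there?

355.9 tonne/day

All 2850×0.167 = 475.95 tonne/day of glucose reaches S4, so S4 = 475.95/0.209 = 2277.3 tonne/day and vapour = 572.73 tonne/day.
The evaporator receives (1−α)·2850 of feed at 0.614 water and removes 0.374 of that water:
0.374×0.614×(1−α)×2850 = 572.73
(1−α) = 572.73/654.46 = 0.8751;  α = 0.1249.
Bypass flow = 0.1249×2850 = 355.93 tonne/day.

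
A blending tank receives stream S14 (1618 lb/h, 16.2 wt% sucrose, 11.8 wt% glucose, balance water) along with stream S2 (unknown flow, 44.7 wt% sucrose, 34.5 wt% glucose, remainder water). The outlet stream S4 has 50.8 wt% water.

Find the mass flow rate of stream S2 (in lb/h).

Let S2 be the unknown flow. Total out = 1618 + S2.
water balance: 1165 + 0.208·S2 = 0.508·(1618 + S2)
(0.208 − 0.508)·S2 = 0.508×1618 − 1165 = -343.02
S2 = -343.02 / -0.300 = 1143.4 lb/h

1143 lb/h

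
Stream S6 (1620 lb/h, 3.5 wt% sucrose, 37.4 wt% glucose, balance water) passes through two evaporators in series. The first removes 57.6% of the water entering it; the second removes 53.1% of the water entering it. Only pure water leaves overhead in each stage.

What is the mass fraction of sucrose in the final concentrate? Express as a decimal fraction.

0.066

water in feed = 1620×0.591 = 957.42 lb/h.
After stage 1: water left = (1−0.576)×957.42 = 405.95; stream total = 1068.5 lb/h.
After stage 2: water left = (1−0.531)×405.95 = 190.39; final concentrate = 852.97 lb/h.
sucrose fraction = 56.7/852.97 = 0.066.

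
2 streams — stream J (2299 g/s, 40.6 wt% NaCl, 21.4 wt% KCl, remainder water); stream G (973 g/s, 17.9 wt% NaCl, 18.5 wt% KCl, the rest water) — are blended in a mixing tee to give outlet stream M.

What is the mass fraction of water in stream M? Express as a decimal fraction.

0.456

Total flow out = 2299 + 973 = 3272 g/s.
water in = 2299×0.380 + 973×0.636 = 1492.4 g/s.
water mass fraction in M = 1492.4/3272 = 0.456.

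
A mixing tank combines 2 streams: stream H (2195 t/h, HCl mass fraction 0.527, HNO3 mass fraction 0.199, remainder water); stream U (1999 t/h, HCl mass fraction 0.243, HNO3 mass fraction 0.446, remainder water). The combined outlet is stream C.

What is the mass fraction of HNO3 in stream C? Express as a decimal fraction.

0.317

Total flow out = 2195 + 1999 = 4194 t/h.
HNO3 in = 2195×0.199 + 1999×0.446 = 1328.4 t/h.
HNO3 mass fraction in C = 1328.4/4194 = 0.317.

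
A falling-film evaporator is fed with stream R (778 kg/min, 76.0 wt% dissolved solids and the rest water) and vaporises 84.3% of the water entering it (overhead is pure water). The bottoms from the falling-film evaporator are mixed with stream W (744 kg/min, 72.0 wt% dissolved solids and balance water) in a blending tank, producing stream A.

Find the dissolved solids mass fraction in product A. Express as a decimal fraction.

Vapour removed = 0.843×0.240×778 = 157.4 kg/min; concentrate = 620.6 kg/min.
dissolved solids reaching the mixer = 591.28 (from concentrate) + 744×0.720 = 1127 kg/min.
Product flow = 620.6 + 744 = 1364.6 kg/min; dissolved solids fraction = 0.826.

0.826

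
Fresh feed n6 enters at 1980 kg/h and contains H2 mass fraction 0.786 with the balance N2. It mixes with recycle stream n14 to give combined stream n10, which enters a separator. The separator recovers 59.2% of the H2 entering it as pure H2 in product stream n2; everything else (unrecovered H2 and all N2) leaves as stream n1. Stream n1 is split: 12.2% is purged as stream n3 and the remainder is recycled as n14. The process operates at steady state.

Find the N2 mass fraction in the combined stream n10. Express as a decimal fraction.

0.589

N2 enters only via n6 and leaves only via the purge: 1980×0.214 = 0.122×(N2 in n1), and the separator passes all N2, so N2 in n10 = N2 in n1 = 3473.1 kg/h.
H2 in n10: m_A = 1980×0.786 + (1−0.122)·(1−0.592)·m_A, so m_A = 1556.3/0.6418 = 2425 kg/h.
n10 = 2425 + 3473.1 = 5898.1 kg/h.
N2 fraction in n10 = 3473.1/5898.1 = 0.589.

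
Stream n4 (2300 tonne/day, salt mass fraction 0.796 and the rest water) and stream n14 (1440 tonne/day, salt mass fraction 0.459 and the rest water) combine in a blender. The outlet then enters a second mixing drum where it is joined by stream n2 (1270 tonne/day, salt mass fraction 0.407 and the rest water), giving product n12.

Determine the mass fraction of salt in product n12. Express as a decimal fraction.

0.601

Overall, product flow = 5010 tonne/day.
salt in = 2300×0.796 + 1440×0.459 + 1270×0.407 = 3008.7 tonne/day.
salt fraction in n12 = 0.601.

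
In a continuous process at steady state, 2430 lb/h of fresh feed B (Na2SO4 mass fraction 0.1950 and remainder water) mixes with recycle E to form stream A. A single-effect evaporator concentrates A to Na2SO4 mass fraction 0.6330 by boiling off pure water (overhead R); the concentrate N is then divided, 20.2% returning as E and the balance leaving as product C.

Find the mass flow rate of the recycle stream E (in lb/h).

189.5 lb/h

Overall Na2SO4 balance (none leaves overhead): Na2SO4 in fresh feed = Na2SO4 in product, i.e. 2430×0.195 = (1−0.202)·N·0.633.
N = 473.85/(0.633×0.798) = 938.07 lb/h.
Recycle E = 0.202×938.07 = 189.49 lb/h.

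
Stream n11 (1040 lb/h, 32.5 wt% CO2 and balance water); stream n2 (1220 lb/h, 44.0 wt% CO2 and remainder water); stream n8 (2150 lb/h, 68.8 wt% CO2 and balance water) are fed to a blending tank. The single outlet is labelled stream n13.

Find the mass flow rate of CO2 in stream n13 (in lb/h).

CO2 out = CO2 in = 1040×0.325 + 1220×0.440 + 2150×0.688 = 2354 lb/h.

2354 lb/h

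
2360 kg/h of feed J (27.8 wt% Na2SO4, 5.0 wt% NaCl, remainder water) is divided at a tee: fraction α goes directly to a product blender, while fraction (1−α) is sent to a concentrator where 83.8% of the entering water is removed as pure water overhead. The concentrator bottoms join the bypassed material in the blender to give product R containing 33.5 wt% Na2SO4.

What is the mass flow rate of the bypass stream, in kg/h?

All 2360×0.278 = 656.08 kg/h of Na2SO4 reaches R, so R = 656.08/0.335 = 1958.4 kg/h and vapour = 401.55 kg/h.
The evaporator receives (1−α)·2360 of feed at 0.672 water and removes 0.838 of that water:
0.838×0.672×(1−α)×2360 = 401.55
(1−α) = 401.55/1329 = 0.3021;  α = 0.6979.
Bypass flow = 0.6979×2360 = 1646.9 kg/h.

1647 kg/h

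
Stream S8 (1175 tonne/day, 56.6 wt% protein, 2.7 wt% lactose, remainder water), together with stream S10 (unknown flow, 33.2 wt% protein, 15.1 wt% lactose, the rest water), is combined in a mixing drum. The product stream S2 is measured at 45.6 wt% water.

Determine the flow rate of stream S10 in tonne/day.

943.9 tonne/day

Let S10 be the unknown flow. Total out = 1175 + S10.
water balance: 478.22 + 0.517·S10 = 0.456·(1175 + S10)
(0.517 − 0.456)·S10 = 0.456×1175 − 478.22 = 57.575
S10 = 57.575 / 0.061 = 943.85 tonne/day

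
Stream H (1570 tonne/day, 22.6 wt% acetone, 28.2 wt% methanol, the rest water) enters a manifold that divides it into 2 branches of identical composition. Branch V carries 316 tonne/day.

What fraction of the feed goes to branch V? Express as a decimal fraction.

0.201

Fraction to V = 316/1570 = 0.2013.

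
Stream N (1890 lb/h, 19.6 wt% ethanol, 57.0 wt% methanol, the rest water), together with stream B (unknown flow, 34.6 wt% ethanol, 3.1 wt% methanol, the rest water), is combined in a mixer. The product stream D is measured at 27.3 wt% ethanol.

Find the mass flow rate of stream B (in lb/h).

Let B be the unknown flow. Total out = 1890 + B.
ethanol balance: 370.44 + 0.346·B = 0.273·(1890 + B)
(0.346 − 0.273)·B = 0.273×1890 − 370.44 = 145.53
B = 145.53 / 0.073 = 1993.6 lb/h

1994 lb/h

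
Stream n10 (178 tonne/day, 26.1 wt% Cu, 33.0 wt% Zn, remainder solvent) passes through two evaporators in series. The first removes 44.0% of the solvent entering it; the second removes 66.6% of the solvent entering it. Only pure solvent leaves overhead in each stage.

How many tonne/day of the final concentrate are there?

solvent in feed = 178×0.409 = 72.802 tonne/day.
After stage 1: solvent left = (1−0.440)×72.802 = 40.769; stream total = 145.97 tonne/day.
After stage 2: solvent left = (1−0.666)×40.769 = 13.617; final concentrate = 118.81 tonne/day.

118.8 tonne/day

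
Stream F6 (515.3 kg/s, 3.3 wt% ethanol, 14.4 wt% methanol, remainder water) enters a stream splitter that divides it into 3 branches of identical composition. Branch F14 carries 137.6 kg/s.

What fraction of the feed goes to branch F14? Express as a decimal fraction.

0.267

Fraction to F14 = 137.6/515.3 = 0.2670.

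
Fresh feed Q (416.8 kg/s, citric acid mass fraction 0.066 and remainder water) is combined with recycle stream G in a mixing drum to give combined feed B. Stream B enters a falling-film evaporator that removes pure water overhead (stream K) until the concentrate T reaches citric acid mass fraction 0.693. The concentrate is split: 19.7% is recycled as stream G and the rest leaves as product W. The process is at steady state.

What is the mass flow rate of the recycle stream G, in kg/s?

9.738 kg/s

Overall citric acid balance (none leaves overhead): citric acid in fresh feed = citric acid in product, i.e. 416.8×0.066 = (1−0.197)·T·0.693.
T = 27.509/(0.693×0.803) = 49.434 kg/s.
Recycle G = 0.197×49.434 = 9.7384 kg/s.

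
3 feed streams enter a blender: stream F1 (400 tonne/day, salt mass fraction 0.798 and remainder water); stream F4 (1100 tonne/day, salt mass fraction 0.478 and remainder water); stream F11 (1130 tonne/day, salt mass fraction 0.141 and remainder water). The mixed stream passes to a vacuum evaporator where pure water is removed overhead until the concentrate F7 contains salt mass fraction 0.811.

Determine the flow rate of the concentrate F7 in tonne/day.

1238 tonne/day

salt entering = 400×0.798 + 1100×0.478 + 1130×0.141 = 1004.3 tonne/day.
All salt reports to F7, so F7 = 1004.3/0.811 = 1238.4 tonne/day.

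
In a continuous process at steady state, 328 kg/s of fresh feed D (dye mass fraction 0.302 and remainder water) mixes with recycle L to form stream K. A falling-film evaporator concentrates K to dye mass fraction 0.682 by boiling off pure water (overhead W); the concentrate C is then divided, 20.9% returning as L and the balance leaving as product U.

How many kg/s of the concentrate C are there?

Overall dye balance (none leaves overhead): dye in fresh feed = dye in product, i.e. 328×0.302 = (1−0.209)·C·0.682.
C = 99.056/(0.682×0.791) = 183.62 kg/s.

183.6 kg/s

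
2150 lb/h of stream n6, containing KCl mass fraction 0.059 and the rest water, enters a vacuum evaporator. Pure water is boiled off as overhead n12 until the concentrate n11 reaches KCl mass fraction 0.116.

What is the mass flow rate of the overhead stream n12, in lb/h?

1056 lb/h

KCl is conserved: 2150×0.059 = 126.85 lb/h all reports to the concentrate.
Concentrate = 126.85/(target fraction) = 1093.5 lb/h.
Overhead = 2150 − 1093.5 = 1056.5 lb/h.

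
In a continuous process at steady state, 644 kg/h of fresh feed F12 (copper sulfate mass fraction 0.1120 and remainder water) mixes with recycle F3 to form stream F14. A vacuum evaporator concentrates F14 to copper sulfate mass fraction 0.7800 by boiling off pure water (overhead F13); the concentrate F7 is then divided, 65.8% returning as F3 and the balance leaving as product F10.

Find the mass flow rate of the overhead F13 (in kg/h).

Overall copper sulfate balance (none leaves overhead): copper sulfate in fresh feed = copper sulfate in product, i.e. 644×0.112 = (1−0.658)·F7·0.780.
F7 = 72.128/(0.780×0.342) = 270.39 kg/h.
Recycle F3 = 0.658×270.39 = 177.91 kg/h.
Combined feed F14 = 644 + 177.91 = 821.91 kg/h.
Overhead F13 = F14 − F7 = 821.91 − 270.39 = 551.53 kg/h.

551.5 kg/h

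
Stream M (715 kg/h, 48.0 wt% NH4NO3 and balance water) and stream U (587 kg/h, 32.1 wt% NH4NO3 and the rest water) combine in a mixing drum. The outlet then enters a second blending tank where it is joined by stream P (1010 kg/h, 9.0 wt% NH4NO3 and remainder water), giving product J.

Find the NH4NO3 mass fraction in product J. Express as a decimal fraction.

0.269

Overall, product flow = 2312 kg/h.
NH4NO3 in = 715×0.480 + 587×0.321 + 1010×0.090 = 622.53 kg/h.
NH4NO3 fraction in J = 0.269.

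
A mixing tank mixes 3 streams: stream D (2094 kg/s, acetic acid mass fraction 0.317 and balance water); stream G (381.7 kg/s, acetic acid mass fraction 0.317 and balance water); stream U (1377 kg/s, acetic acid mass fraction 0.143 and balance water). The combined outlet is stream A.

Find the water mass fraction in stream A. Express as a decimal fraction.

0.745

Total flow out = 2094 + 381.7 + 1377 = 3852.7 kg/s.
water in = 2094×0.683 + 381.7×0.683 + 1377×0.857 = 2871 kg/s.
water mass fraction in A = 2871/3852.7 = 0.745.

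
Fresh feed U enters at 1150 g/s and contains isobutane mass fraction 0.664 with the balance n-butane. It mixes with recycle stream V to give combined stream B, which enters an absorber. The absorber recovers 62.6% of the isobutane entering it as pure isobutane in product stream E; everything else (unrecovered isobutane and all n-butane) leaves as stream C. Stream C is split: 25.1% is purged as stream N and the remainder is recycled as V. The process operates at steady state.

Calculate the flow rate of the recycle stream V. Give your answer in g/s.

n-butane enters only via U and leaves only via the purge: 1150×0.336 = 0.251×(n-butane in C), and the absorber passes all n-butane, so n-butane in B = n-butane in C = 1539.4 g/s.
isobutane in B: m_A = 1150×0.664 + (1−0.251)·(1−0.626)·m_A, so m_A = 763.6/0.7199 = 1060.7 g/s.
C = (1−0.626)×1060.7 + 1539.4 = 1936.2 g/s.
Recycle V = (1−0.251)×1936.2 = 1450.2 g/s.

1450 g/s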